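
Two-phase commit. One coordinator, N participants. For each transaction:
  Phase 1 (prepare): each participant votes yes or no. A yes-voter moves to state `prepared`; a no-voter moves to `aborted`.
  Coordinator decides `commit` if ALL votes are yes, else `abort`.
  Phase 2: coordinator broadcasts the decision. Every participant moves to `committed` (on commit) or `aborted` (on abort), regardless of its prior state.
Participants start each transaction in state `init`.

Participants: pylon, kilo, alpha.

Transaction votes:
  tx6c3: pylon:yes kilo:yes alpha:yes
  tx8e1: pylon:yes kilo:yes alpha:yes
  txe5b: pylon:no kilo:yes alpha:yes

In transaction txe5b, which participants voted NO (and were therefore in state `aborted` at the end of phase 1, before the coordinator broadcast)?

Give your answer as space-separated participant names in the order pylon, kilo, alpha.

Txn txe5b phase 1: pylon no -> aborted; kilo yes -> prepared; alpha yes -> prepared

Answer: pylon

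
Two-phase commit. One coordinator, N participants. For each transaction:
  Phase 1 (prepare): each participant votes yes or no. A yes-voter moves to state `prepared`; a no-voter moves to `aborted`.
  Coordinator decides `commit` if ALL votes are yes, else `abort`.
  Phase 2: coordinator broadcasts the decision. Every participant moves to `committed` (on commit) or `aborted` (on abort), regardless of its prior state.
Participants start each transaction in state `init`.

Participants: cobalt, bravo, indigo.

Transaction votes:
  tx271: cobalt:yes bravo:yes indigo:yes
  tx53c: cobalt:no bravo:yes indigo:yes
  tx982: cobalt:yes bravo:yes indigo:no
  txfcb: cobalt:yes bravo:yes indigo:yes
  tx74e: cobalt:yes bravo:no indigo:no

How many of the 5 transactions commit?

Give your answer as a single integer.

tx271: all yes -> commit (commits=1)
tx53c: no from cobalt -> abort (commits=1)
tx982: no from indigo -> abort (commits=1)
txfcb: all yes -> commit (commits=2)
tx74e: no from bravo, indigo -> abort (commits=2)

Answer: 2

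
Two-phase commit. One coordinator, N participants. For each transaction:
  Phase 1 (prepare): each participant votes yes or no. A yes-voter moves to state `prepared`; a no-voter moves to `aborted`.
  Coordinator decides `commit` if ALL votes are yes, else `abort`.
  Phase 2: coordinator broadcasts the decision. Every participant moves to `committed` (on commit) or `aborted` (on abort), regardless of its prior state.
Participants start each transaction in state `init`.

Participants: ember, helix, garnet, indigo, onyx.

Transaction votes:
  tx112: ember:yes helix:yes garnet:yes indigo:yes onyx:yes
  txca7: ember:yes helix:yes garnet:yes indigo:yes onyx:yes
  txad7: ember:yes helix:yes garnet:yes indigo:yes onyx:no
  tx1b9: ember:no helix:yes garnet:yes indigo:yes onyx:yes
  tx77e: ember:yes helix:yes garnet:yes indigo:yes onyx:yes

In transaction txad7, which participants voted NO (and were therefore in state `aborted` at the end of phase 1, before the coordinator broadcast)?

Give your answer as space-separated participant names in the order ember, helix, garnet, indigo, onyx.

Txn txad7 phase 1: ember yes -> prepared; helix yes -> prepared; garnet yes -> prepared; indigo yes -> prepared; onyx no -> aborted

Answer: onyx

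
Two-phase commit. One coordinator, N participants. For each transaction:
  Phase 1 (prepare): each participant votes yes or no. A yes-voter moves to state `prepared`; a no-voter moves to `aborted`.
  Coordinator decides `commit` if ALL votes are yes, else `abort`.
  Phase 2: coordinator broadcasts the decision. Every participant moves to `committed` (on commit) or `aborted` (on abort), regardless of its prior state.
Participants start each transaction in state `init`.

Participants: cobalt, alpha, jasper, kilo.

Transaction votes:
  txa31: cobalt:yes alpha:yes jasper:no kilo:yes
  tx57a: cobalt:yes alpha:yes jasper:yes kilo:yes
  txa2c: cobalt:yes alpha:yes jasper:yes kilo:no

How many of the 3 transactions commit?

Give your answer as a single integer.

Answer: 1

Derivation:
txa31: no from jasper -> abort (commits=0)
tx57a: all yes -> commit (commits=1)
txa2c: no from kilo -> abort (commits=1)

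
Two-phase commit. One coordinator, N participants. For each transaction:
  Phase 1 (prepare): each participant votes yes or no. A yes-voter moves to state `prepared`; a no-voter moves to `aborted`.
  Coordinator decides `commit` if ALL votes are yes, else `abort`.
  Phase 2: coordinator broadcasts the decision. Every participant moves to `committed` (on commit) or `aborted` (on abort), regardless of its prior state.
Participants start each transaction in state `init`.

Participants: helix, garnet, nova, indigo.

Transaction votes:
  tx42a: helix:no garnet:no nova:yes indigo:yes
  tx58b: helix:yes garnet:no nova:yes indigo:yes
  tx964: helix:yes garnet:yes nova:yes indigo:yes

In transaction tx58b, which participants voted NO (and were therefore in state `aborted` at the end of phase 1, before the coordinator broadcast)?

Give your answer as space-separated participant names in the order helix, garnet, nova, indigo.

Txn tx58b phase 1: helix yes -> prepared; garnet no -> aborted; nova yes -> prepared; indigo yes -> prepared

Answer: garnet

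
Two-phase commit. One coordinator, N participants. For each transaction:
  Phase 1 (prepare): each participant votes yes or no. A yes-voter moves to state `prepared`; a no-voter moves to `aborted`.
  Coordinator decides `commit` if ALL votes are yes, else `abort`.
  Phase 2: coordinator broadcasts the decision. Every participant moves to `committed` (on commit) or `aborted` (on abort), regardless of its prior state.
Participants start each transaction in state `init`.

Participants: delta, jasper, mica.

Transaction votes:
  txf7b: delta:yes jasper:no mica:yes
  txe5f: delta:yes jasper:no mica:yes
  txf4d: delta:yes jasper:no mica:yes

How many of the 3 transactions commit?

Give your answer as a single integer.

txf7b: no from jasper -> abort (commits=0)
txe5f: no from jasper -> abort (commits=0)
txf4d: no from jasper -> abort (commits=0)

Answer: 0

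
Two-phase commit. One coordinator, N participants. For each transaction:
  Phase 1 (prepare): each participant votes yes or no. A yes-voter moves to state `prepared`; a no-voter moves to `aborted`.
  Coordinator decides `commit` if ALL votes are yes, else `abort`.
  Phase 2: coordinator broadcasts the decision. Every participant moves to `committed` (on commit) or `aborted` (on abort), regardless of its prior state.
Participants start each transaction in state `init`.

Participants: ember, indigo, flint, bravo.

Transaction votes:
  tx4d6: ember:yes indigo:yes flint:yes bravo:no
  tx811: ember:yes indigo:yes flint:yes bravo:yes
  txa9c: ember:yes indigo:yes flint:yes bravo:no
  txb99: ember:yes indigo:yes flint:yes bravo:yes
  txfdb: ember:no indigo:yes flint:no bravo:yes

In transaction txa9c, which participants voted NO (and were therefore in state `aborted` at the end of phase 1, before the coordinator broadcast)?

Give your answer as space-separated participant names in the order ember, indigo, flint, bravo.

Txn txa9c phase 1: ember yes -> prepared; indigo yes -> prepared; flint yes -> prepared; bravo no -> aborted

Answer: bravo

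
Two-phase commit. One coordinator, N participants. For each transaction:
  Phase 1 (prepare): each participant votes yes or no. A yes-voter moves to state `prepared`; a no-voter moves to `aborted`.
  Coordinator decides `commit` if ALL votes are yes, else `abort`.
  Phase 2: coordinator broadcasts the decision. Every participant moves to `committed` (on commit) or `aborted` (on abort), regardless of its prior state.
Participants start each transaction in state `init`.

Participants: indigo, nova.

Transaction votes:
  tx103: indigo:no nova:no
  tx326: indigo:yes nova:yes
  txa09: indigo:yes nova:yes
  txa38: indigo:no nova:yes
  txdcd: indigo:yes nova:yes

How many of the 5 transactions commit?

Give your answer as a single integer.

Answer: 3

Derivation:
tx103: no from indigo, nova -> abort (commits=0)
tx326: all yes -> commit (commits=1)
txa09: all yes -> commit (commits=2)
txa38: no from indigo -> abort (commits=2)
txdcd: all yes -> commit (commits=3)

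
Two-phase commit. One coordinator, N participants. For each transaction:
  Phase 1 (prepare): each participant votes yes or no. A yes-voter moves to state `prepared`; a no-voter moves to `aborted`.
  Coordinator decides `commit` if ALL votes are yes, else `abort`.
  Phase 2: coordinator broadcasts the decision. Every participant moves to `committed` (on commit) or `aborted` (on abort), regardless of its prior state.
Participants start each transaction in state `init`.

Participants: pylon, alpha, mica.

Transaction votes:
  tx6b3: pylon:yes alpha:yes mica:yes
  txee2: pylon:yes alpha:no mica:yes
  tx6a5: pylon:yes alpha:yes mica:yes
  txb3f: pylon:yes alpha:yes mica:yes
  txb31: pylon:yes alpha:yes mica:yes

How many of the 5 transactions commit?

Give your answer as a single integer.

tx6b3: all yes -> commit (commits=1)
txee2: no from alpha -> abort (commits=1)
tx6a5: all yes -> commit (commits=2)
txb3f: all yes -> commit (commits=3)
txb31: all yes -> commit (commits=4)

Answer: 4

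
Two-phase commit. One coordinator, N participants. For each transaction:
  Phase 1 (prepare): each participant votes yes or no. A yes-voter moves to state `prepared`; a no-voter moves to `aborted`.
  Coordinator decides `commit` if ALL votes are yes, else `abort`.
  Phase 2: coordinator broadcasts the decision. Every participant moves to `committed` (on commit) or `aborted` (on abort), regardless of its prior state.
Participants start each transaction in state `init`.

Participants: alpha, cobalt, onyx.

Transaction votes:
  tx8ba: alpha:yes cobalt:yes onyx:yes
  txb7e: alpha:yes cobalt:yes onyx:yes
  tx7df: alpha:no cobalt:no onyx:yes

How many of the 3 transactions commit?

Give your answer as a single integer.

Answer: 2

Derivation:
tx8ba: all yes -> commit (commits=1)
txb7e: all yes -> commit (commits=2)
tx7df: no from alpha, cobalt -> abort (commits=2)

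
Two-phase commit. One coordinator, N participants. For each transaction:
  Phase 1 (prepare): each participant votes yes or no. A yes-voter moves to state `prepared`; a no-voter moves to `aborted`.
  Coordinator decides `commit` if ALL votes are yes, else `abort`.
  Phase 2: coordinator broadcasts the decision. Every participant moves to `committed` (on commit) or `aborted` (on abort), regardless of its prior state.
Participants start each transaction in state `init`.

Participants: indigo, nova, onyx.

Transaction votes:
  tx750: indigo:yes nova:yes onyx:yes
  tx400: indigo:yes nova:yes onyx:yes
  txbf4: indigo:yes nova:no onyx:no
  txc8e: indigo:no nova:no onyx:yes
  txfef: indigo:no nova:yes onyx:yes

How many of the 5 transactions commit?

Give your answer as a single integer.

tx750: all yes -> commit (commits=1)
tx400: all yes -> commit (commits=2)
txbf4: no from nova, onyx -> abort (commits=2)
txc8e: no from indigo, nova -> abort (commits=2)
txfef: no from indigo -> abort (commits=2)

Answer: 2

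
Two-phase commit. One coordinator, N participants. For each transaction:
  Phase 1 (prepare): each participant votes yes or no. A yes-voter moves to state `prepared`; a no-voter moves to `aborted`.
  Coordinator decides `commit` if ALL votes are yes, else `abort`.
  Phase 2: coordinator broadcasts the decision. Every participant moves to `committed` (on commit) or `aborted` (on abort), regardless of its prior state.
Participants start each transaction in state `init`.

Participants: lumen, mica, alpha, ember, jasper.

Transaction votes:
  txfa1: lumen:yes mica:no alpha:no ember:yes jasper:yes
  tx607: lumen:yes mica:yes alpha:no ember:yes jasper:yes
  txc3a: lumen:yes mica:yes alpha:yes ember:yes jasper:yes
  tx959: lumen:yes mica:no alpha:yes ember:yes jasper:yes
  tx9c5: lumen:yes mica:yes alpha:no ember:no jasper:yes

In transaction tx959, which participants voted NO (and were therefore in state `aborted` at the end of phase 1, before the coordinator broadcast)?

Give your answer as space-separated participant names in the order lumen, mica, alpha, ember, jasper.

Txn tx959 phase 1: lumen yes -> prepared; mica no -> aborted; alpha yes -> prepared; ember yes -> prepared; jasper yes -> prepared

Answer: mica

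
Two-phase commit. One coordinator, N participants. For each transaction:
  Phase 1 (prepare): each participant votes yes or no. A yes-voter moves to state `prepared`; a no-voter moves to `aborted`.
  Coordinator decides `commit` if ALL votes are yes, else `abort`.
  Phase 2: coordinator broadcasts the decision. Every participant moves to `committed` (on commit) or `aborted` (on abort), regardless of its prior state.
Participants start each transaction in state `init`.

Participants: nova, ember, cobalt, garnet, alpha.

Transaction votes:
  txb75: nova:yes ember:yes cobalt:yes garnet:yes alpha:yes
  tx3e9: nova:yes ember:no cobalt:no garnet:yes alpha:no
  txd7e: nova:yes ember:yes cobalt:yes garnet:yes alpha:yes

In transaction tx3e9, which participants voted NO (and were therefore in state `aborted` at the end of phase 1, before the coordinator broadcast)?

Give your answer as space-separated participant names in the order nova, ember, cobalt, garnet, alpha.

Txn tx3e9 phase 1: nova yes -> prepared; ember no -> aborted; cobalt no -> aborted; garnet yes -> prepared; alpha no -> aborted

Answer: ember cobalt alpha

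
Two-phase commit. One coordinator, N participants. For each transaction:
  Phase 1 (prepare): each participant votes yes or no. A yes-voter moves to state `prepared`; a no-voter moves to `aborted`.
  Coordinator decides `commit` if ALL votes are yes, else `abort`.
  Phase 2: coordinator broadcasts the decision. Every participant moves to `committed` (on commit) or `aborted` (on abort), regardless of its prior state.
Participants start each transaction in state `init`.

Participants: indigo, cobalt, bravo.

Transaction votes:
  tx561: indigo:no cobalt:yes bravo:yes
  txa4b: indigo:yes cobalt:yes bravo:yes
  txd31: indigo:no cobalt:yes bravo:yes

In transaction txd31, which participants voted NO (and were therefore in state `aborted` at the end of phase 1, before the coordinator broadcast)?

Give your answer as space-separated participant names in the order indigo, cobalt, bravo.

Txn txd31 phase 1: indigo no -> aborted; cobalt yes -> prepared; bravo yes -> prepared

Answer: indigo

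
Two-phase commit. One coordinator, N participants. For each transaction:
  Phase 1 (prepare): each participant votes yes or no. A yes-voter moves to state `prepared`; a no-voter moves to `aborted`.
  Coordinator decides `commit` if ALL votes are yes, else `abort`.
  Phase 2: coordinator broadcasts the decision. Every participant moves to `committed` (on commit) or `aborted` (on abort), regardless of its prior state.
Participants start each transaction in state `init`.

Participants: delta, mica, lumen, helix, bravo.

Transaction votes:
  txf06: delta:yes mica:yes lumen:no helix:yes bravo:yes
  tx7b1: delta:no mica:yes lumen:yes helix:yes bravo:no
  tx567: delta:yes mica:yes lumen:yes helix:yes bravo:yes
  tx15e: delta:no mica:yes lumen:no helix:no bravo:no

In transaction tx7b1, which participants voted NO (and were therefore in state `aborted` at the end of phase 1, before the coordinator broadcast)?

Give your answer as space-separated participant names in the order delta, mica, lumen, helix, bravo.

Answer: delta bravo

Derivation:
Txn tx7b1 phase 1: delta no -> aborted; mica yes -> prepared; lumen yes -> prepared; helix yes -> prepared; bravo no -> aborted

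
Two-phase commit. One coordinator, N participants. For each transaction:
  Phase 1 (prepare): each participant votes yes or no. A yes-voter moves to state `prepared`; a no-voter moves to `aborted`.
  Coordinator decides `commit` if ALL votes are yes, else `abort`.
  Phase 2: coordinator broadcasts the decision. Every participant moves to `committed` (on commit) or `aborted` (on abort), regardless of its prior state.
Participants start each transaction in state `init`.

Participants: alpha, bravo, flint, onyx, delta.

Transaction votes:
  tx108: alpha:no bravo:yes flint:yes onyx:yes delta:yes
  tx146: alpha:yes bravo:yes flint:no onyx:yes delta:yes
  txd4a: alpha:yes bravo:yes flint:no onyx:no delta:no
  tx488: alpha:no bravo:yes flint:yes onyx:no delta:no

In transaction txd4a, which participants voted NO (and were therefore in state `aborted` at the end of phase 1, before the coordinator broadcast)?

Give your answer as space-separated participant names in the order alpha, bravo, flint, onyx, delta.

Answer: flint onyx delta

Derivation:
Txn txd4a phase 1: alpha yes -> prepared; bravo yes -> prepared; flint no -> aborted; onyx no -> aborted; delta no -> aborted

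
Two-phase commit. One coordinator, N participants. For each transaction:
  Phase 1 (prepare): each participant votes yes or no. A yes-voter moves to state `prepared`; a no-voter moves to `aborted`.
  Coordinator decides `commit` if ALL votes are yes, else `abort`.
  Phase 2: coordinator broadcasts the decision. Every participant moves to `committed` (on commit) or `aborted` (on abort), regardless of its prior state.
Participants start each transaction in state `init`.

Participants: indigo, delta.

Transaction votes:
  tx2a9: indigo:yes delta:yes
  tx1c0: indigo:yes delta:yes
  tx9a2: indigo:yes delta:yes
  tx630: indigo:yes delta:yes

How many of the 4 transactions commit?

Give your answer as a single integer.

tx2a9: all yes -> commit (commits=1)
tx1c0: all yes -> commit (commits=2)
tx9a2: all yes -> commit (commits=3)
tx630: all yes -> commit (commits=4)

Answer: 4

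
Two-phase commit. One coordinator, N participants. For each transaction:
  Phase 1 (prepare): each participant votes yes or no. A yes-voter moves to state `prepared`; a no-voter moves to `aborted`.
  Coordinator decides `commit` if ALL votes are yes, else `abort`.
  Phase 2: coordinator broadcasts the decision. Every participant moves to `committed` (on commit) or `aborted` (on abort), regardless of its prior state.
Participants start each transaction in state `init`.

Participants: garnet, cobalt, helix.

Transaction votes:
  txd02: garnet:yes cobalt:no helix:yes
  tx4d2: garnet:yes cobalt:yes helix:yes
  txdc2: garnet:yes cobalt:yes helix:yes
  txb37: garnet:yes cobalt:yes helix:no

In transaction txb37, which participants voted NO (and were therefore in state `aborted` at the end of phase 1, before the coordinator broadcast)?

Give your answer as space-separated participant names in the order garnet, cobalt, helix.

Txn txb37 phase 1: garnet yes -> prepared; cobalt yes -> prepared; helix no -> aborted

Answer: helix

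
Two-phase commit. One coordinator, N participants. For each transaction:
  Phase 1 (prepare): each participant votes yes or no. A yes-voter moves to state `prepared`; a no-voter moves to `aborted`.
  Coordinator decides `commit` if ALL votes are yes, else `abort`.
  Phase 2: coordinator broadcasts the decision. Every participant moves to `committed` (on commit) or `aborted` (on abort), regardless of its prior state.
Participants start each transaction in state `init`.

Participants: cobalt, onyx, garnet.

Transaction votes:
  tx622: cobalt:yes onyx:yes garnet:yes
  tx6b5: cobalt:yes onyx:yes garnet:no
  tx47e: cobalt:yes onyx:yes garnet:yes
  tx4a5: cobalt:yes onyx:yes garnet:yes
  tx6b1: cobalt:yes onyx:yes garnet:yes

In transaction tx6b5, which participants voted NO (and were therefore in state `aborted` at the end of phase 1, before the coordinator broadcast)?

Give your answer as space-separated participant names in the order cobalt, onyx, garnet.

Txn tx6b5 phase 1: cobalt yes -> prepared; onyx yes -> prepared; garnet no -> aborted

Answer: garnet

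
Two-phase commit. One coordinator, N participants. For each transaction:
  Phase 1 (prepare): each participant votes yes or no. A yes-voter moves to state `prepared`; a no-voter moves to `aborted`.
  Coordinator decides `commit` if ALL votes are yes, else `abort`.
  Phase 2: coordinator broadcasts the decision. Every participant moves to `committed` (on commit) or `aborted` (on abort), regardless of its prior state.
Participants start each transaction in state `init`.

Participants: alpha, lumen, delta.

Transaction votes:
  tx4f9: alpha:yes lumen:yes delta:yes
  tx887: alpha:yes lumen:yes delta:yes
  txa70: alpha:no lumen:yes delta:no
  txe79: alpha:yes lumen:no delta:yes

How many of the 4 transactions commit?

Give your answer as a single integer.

tx4f9: all yes -> commit (commits=1)
tx887: all yes -> commit (commits=2)
txa70: no from alpha, delta -> abort (commits=2)
txe79: no from lumen -> abort (commits=2)

Answer: 2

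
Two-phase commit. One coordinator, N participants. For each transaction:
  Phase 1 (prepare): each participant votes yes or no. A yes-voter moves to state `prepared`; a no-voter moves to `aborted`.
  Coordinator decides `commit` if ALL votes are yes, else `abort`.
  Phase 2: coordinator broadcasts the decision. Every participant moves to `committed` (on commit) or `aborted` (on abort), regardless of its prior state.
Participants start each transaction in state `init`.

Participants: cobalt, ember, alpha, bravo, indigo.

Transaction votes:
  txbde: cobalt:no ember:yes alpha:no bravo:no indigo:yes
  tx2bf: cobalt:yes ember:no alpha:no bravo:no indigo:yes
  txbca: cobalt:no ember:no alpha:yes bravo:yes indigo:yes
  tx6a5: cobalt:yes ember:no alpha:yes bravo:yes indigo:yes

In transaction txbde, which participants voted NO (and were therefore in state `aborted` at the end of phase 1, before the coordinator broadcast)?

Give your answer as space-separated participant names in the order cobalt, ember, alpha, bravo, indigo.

Txn txbde phase 1: cobalt no -> aborted; ember yes -> prepared; alpha no -> aborted; bravo no -> aborted; indigo yes -> prepared

Answer: cobalt alpha bravo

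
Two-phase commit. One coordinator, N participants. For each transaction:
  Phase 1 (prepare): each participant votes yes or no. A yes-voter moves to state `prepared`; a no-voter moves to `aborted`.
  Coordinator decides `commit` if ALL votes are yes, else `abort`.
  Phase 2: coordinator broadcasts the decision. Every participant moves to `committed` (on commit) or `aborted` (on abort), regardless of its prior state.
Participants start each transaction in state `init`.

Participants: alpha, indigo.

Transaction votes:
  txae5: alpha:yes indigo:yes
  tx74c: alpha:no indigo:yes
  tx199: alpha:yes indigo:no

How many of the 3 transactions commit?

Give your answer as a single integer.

Answer: 1

Derivation:
txae5: all yes -> commit (commits=1)
tx74c: no from alpha -> abort (commits=1)
tx199: no from indigo -> abort (commits=1)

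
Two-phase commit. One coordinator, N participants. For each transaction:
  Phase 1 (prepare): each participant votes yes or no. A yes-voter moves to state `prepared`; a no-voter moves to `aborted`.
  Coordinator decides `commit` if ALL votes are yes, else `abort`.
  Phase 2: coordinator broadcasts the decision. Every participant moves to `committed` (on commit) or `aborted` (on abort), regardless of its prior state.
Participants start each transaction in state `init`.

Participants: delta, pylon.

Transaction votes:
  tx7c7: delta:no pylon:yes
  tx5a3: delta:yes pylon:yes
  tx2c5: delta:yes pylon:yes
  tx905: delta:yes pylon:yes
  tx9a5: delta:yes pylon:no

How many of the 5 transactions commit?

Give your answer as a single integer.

Answer: 3

Derivation:
tx7c7: no from delta -> abort (commits=0)
tx5a3: all yes -> commit (commits=1)
tx2c5: all yes -> commit (commits=2)
tx905: all yes -> commit (commits=3)
tx9a5: no from pylon -> abort (commits=3)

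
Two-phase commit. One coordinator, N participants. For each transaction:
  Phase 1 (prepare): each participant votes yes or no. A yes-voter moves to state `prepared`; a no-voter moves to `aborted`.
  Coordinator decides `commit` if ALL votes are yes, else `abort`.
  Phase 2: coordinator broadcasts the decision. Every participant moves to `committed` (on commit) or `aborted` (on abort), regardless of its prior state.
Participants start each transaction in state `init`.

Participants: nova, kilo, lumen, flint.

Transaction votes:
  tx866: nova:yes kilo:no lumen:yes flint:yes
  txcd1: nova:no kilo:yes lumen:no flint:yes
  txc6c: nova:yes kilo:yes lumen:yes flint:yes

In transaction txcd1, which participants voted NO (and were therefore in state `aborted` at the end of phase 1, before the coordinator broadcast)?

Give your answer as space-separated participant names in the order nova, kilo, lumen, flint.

Answer: nova lumen

Derivation:
Txn txcd1 phase 1: nova no -> aborted; kilo yes -> prepared; lumen no -> aborted; flint yes -> prepared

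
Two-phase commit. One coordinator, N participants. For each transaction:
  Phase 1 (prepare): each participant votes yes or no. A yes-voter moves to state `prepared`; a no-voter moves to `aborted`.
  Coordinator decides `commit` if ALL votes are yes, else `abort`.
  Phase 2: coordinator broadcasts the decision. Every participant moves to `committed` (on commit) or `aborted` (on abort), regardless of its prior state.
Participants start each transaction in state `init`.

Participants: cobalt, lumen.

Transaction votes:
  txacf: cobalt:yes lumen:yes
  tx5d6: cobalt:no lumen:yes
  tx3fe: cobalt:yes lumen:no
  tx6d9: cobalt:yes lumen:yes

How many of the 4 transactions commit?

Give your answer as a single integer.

txacf: all yes -> commit (commits=1)
tx5d6: no from cobalt -> abort (commits=1)
tx3fe: no from lumen -> abort (commits=1)
tx6d9: all yes -> commit (commits=2)

Answer: 2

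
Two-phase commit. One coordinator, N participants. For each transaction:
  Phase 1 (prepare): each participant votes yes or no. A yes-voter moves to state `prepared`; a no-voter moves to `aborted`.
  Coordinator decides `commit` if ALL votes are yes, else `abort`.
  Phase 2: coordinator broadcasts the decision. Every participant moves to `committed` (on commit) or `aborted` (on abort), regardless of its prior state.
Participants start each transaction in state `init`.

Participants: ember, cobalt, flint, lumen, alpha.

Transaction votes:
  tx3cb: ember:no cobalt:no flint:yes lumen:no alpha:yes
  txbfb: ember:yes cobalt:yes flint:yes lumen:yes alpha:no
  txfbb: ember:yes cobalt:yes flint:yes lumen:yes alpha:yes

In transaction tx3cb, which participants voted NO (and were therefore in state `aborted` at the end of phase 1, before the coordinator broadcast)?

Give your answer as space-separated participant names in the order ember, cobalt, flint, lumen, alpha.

Txn tx3cb phase 1: ember no -> aborted; cobalt no -> aborted; flint yes -> prepared; lumen no -> aborted; alpha yes -> prepared

Answer: ember cobalt lumen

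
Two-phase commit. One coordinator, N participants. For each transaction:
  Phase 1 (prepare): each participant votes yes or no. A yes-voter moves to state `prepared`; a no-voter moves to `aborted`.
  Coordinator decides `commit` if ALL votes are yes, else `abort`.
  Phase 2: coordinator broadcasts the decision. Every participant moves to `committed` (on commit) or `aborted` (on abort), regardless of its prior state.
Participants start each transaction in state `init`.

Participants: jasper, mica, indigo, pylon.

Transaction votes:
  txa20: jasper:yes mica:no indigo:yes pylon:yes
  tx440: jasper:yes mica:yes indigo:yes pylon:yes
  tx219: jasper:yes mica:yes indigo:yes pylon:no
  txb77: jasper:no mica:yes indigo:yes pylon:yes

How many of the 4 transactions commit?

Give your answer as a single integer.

txa20: no from mica -> abort (commits=0)
tx440: all yes -> commit (commits=1)
tx219: no from pylon -> abort (commits=1)
txb77: no from jasper -> abort (commits=1)

Answer: 1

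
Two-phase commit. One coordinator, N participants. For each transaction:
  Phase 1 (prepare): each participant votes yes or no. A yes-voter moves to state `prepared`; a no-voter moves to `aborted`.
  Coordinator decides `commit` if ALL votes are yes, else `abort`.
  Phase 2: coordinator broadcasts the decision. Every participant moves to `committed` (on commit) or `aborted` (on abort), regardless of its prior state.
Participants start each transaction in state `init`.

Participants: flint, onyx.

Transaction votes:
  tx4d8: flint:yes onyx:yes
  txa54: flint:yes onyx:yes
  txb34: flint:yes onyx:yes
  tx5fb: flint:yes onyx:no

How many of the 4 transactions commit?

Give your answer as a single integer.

tx4d8: all yes -> commit (commits=1)
txa54: all yes -> commit (commits=2)
txb34: all yes -> commit (commits=3)
tx5fb: no from onyx -> abort (commits=3)

Answer: 3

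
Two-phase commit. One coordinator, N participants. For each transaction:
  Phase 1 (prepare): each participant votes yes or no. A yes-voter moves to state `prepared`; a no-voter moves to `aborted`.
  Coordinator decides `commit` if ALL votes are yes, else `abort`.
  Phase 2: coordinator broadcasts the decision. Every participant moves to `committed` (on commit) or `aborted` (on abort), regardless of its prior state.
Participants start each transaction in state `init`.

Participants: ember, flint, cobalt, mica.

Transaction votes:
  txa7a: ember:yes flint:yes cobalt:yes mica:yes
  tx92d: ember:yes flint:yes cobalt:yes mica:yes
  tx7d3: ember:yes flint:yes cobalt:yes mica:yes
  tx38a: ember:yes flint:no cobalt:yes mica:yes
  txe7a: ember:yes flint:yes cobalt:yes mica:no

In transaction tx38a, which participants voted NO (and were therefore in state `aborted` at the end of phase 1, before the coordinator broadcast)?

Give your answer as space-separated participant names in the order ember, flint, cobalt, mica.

Txn tx38a phase 1: ember yes -> prepared; flint no -> aborted; cobalt yes -> prepared; mica yes -> prepared

Answer: flint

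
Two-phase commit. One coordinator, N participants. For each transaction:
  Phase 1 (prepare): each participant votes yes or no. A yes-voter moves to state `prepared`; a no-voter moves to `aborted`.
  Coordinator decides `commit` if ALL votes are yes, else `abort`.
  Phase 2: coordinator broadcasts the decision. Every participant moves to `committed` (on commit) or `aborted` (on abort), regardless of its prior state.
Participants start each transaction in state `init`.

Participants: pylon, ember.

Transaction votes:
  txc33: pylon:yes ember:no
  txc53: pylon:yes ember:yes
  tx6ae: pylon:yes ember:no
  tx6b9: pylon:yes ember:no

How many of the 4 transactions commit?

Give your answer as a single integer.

Answer: 1

Derivation:
txc33: no from ember -> abort (commits=0)
txc53: all yes -> commit (commits=1)
tx6ae: no from ember -> abort (commits=1)
tx6b9: no from ember -> abort (commits=1)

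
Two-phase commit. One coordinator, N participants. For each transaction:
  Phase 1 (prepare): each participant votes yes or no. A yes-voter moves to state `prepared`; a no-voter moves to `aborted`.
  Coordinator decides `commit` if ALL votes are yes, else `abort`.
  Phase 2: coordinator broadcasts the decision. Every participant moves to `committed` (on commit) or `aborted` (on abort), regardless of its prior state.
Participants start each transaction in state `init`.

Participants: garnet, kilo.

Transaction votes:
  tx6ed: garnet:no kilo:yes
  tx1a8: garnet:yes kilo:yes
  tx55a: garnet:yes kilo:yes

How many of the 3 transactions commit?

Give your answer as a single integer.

tx6ed: no from garnet -> abort (commits=0)
tx1a8: all yes -> commit (commits=1)
tx55a: all yes -> commit (commits=2)

Answer: 2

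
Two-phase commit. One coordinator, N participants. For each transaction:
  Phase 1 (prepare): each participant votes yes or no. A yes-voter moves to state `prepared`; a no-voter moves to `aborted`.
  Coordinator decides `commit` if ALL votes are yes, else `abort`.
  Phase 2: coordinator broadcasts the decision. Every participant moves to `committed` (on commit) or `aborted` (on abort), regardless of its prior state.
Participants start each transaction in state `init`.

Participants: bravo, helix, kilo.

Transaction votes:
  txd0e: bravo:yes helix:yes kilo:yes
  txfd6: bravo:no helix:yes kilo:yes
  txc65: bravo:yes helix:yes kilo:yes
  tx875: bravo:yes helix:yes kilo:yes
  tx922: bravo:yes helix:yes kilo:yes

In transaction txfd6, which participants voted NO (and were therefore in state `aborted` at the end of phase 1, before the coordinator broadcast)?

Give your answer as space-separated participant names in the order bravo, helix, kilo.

Txn txfd6 phase 1: bravo no -> aborted; helix yes -> prepared; kilo yes -> prepared

Answer: bravo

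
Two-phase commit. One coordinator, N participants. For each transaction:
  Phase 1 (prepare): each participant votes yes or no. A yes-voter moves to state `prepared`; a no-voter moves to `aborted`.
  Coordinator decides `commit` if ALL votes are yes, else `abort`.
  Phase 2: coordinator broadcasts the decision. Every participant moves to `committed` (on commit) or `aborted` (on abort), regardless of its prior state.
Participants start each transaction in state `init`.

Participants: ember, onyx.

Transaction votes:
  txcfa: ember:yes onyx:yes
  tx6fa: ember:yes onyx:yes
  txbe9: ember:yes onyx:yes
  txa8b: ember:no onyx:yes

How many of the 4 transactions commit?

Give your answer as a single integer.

txcfa: all yes -> commit (commits=1)
tx6fa: all yes -> commit (commits=2)
txbe9: all yes -> commit (commits=3)
txa8b: no from ember -> abort (commits=3)

Answer: 3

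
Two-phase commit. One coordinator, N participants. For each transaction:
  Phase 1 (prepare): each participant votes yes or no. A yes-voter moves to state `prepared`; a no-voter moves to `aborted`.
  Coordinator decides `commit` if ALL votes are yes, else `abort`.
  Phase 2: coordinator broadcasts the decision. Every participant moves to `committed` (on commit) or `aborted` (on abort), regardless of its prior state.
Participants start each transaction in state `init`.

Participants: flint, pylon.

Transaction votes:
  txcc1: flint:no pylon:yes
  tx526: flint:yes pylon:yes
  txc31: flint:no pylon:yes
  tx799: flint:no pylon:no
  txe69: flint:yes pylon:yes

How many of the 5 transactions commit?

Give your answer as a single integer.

txcc1: no from flint -> abort (commits=0)
tx526: all yes -> commit (commits=1)
txc31: no from flint -> abort (commits=1)
tx799: no from flint, pylon -> abort (commits=1)
txe69: all yes -> commit (commits=2)

Answer: 2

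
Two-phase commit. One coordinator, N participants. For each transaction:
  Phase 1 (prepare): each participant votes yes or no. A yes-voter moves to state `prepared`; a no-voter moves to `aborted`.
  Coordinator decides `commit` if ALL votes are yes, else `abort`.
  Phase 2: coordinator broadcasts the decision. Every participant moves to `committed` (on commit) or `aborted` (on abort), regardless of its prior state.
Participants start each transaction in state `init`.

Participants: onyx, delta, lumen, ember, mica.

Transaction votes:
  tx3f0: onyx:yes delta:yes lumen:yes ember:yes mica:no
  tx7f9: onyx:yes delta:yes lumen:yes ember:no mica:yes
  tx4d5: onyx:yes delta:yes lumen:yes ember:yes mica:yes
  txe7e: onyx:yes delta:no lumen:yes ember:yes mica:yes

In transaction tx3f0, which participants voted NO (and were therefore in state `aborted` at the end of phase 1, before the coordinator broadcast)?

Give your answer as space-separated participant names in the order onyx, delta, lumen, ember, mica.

Txn tx3f0 phase 1: onyx yes -> prepared; delta yes -> prepared; lumen yes -> prepared; ember yes -> prepared; mica no -> aborted

Answer: mica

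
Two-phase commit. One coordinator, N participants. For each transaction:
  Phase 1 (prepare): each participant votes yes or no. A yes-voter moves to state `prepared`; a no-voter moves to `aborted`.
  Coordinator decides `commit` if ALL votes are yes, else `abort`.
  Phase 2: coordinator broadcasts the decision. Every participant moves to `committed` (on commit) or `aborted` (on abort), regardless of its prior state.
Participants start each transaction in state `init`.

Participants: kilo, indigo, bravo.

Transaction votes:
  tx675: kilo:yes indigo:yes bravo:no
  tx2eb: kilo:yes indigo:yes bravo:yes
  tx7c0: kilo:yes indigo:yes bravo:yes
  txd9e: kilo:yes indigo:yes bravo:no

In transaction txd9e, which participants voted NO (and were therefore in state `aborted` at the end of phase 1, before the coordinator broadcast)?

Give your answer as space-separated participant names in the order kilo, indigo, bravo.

Answer: bravo

Derivation:
Txn txd9e phase 1: kilo yes -> prepared; indigo yes -> prepared; bravo no -> aborted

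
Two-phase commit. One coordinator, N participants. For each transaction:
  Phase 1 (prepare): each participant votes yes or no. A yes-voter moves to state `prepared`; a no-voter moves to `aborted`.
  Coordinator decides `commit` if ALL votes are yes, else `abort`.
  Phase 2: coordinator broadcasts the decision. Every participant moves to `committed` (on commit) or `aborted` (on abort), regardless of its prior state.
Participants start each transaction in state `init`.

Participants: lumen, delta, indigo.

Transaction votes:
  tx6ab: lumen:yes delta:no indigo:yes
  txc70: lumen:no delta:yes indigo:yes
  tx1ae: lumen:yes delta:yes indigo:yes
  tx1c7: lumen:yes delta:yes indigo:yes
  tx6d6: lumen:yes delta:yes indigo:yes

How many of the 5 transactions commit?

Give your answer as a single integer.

tx6ab: no from delta -> abort (commits=0)
txc70: no from lumen -> abort (commits=0)
tx1ae: all yes -> commit (commits=1)
tx1c7: all yes -> commit (commits=2)
tx6d6: all yes -> commit (commits=3)

Answer: 3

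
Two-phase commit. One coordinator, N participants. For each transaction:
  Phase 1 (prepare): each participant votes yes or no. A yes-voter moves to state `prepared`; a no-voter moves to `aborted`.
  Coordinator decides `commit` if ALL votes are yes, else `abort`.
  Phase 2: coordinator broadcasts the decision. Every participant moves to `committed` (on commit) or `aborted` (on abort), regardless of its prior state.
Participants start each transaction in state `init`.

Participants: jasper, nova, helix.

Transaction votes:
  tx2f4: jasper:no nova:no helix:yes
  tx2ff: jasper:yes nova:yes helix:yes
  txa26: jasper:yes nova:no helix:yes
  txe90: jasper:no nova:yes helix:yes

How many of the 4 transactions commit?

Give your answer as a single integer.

Answer: 1

Derivation:
tx2f4: no from jasper, nova -> abort (commits=0)
tx2ff: all yes -> commit (commits=1)
txa26: no from nova -> abort (commits=1)
txe90: no from jasper -> abort (commits=1)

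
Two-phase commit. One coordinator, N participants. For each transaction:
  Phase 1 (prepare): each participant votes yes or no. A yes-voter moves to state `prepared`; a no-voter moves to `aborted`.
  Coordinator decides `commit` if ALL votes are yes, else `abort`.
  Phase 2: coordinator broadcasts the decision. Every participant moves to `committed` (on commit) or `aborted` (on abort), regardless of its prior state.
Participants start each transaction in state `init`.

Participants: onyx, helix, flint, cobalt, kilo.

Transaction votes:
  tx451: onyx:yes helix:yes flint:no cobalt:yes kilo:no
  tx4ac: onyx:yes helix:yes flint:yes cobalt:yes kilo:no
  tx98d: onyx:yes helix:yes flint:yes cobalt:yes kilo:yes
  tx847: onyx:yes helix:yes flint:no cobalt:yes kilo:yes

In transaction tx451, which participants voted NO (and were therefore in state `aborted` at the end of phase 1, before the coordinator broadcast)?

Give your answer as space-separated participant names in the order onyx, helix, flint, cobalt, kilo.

Txn tx451 phase 1: onyx yes -> prepared; helix yes -> prepared; flint no -> aborted; cobalt yes -> prepared; kilo no -> aborted

Answer: flint kilo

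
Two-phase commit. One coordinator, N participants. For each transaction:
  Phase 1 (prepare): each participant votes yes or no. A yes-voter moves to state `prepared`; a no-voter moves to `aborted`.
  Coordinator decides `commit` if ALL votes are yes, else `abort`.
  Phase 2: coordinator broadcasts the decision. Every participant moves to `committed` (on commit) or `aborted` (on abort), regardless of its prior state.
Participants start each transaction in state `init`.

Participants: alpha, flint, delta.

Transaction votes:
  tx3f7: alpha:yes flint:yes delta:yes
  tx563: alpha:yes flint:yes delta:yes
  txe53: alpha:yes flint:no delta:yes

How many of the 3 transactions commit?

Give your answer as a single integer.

Answer: 2

Derivation:
tx3f7: all yes -> commit (commits=1)
tx563: all yes -> commit (commits=2)
txe53: no from flint -> abort (commits=2)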